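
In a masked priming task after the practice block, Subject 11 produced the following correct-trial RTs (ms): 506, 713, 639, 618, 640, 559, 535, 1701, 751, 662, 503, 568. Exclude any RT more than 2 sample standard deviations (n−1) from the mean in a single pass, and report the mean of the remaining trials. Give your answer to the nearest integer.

n = 12, ΣRT = 8395, M = 699.583
Σ(x−M)² = 1161232.92; s = √(1161232.92/11) = 324.910
Cutoffs: 699.583 ± 2·324.910 → [49.8, 1349.4]
Outside: 1701 → excluded.
Retained (n=11): Σ = 6694, mean = 6694/11 = 608.545

609 ms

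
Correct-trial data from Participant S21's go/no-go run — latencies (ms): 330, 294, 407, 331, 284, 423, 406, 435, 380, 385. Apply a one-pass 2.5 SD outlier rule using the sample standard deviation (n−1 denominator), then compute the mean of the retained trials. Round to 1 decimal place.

367.5 ms

n = 10, ΣRT = 3675, M = 367.500
Σ(x−M)² = 26254.50; s = √(26254.50/9) = 54.011
Cutoffs: 367.500 ± 2.5·54.011 → [232.5, 502.5]
No RTs fall outside the cutoffs; all 10 retained. Mean = 3675/10 = 367.500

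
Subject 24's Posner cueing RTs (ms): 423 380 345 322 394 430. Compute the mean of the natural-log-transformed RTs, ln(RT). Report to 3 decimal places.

ln(RT): 6.0474, 5.9402, 5.8435, 5.7746, 5.9764, 6.0638
Σ ln(RT) = 35.6458
Mean = 35.6458/6 = 5.94096

5.941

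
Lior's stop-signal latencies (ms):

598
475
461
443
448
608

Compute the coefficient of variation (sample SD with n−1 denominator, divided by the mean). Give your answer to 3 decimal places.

n = 6, Σ = 3033, M = 505.5000
Σ(x−M)² = 29185.500; s = √(29185.500/5) = 76.4009
CV = 76.4009 / 505.5000 = 0.15114

0.151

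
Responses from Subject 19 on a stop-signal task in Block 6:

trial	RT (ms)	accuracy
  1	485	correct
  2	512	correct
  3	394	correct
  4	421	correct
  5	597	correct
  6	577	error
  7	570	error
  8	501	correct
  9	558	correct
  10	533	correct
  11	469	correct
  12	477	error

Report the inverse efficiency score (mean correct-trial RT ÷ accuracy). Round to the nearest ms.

Correct trials (n=9): 485, 512, 394, 421, 597, 501, 558, 533, 469
Mean correct RT = 4470/9 = 496.6667 ms
Proportion correct = 9/12
IES = 496.6667 / (9/12) = 662.222 ms

662 ms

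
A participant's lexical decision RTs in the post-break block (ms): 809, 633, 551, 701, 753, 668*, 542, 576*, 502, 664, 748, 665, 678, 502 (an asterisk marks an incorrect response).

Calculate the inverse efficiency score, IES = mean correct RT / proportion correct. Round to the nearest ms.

Correct trials (n=12): 809, 633, 551, 701, 753, 542, 502, 664, 748, 665, 678, 502
Mean correct RT = 7748/12 = 645.6667 ms
Proportion correct = 12/14
IES = 645.6667 / (12/14) = 753.278 ms

753 ms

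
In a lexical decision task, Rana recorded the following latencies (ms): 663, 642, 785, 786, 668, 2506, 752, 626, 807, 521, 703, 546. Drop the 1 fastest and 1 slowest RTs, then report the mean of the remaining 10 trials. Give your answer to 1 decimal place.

Sorted: 521, 546, 626, 642, 663, 668, 703, 752, 785, 786, 807, 2506
Drop lowest 1 (521) and highest 1 (2506)
Remaining (n=10): Σ = 6978, mean = 6978/10 = 697.800

697.8 ms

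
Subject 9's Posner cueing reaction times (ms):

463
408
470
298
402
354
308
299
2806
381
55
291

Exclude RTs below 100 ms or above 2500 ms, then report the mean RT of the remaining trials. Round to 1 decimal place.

Excluded: 55, 2806
Retained (n=10): Σ = 3674
Mean = 3674/10 = 367.4000

367.4 ms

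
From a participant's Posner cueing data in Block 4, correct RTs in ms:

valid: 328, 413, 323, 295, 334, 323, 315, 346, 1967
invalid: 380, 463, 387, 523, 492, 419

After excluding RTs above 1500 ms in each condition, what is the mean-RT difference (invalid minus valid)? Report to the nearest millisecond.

109 ms

valid: exclude 1967
M(valid) = 2677/8 = 334.625
M(invalid) = 2664/6 = 444.000
Difference = 444.000 − 334.625 = 109.375 ms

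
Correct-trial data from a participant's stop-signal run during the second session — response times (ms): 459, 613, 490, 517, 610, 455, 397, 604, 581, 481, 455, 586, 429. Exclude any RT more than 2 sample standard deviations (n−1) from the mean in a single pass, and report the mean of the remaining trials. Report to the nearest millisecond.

n = 13, ΣRT = 6677, M = 513.615
Σ(x−M)² = 69363.08; s = √(69363.08/12) = 76.028
Cutoffs: 513.615 ± 2·76.028 → [361.6, 665.7]
No RTs fall outside the cutoffs; all 13 retained. Mean = 6677/13 = 513.615

514 ms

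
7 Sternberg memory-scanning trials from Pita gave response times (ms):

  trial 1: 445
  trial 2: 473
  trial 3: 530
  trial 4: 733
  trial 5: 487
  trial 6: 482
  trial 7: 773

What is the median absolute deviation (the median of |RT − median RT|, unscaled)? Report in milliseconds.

Sorted: 445, 473, 482, 487, 530, 733, 773 → median = 487
|x − 487|: 42, 14, 43, 246, 0, 5, 286
Sorted deviations: 0, 5, 14, 42, 43, 246, 286 → MAD = 42

42 ms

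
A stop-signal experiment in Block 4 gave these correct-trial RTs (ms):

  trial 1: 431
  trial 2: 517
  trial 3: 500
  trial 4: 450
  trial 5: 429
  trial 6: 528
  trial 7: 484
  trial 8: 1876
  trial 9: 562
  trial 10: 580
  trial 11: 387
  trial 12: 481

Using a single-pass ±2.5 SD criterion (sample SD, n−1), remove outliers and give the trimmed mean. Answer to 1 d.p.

486.3 ms

n = 12, ΣRT = 7225, M = 602.083
Σ(x−M)² = 1805328.92; s = √(1805328.92/11) = 405.118
Cutoffs: 602.083 ± 2.5·405.118 → [-410.7, 1614.9]
Outside: 1876 → excluded.
Retained (n=11): Σ = 5349, mean = 5349/11 = 486.273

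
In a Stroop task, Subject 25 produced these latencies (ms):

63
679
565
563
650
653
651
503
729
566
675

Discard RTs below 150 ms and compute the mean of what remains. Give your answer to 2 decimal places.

Excluded: 63
Retained (n=10): Σ = 6234
Mean = 6234/10 = 623.4000

623.40 ms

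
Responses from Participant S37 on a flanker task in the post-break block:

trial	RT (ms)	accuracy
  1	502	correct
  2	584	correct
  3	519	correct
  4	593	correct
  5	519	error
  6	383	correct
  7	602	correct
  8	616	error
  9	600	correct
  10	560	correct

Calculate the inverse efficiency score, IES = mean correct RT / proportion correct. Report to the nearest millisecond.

Correct trials (n=8): 502, 584, 519, 593, 383, 602, 600, 560
Mean correct RT = 4343/8 = 542.8750 ms
Proportion correct = 8/10
IES = 542.8750 / (8/10) = 678.594 ms

679 ms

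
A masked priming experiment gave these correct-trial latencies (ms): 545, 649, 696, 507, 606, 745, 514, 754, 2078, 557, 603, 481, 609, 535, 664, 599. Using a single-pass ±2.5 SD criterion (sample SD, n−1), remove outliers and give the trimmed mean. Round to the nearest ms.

n = 16, ΣRT = 11142, M = 696.375
Σ(x−M)² = 2135759.75; s = √(2135759.75/15) = 377.338
Cutoffs: 696.375 ± 2.5·377.338 → [-247.0, 1639.7]
Outside: 2078 → excluded.
Retained (n=15): Σ = 9064, mean = 9064/15 = 604.267

604 ms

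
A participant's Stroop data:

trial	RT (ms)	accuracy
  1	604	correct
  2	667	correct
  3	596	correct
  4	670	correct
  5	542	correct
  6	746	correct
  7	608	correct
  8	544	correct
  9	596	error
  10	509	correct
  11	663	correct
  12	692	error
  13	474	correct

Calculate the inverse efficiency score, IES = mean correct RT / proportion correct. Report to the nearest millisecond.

Correct trials (n=11): 604, 667, 596, 670, 542, 746, 608, 544, 509, 663, 474
Mean correct RT = 6623/11 = 602.0909 ms
Proportion correct = 11/13
IES = 602.0909 / (11/13) = 711.562 ms

712 ms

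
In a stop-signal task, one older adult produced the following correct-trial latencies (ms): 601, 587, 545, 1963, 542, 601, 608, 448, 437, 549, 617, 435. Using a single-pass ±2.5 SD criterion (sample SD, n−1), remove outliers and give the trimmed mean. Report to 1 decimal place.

n = 12, ΣRT = 7933, M = 661.083
Σ(x−M)² = 1899406.92; s = √(1899406.92/11) = 415.540
Cutoffs: 661.083 ± 2.5·415.540 → [-377.8, 1699.9]
Outside: 1963 → excluded.
Retained (n=11): Σ = 5970, mean = 5970/11 = 542.727

542.7 ms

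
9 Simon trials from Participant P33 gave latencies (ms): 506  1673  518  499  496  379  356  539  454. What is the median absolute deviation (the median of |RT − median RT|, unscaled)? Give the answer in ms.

40 ms

Sorted: 356, 379, 454, 496, 499, 506, 518, 539, 1673 → median = 499
|x − 499|: 7, 1174, 19, 0, 3, 120, 143, 40, 45
Sorted deviations: 0, 3, 7, 19, 40, 45, 120, 143, 1174 → MAD = 40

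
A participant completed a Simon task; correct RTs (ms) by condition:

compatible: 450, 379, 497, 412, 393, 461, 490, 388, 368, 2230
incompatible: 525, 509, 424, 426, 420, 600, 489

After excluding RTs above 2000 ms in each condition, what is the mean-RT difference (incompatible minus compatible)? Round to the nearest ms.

compatible: exclude 2230
M(compatible) = 3838/9 = 426.444
M(incompatible) = 3393/7 = 484.714
Difference = 484.714 − 426.444 = 58.270 ms

58 ms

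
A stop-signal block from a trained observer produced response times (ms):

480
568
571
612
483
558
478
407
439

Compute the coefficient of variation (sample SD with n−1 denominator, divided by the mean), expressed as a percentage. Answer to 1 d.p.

13.5%

n = 9, Σ = 4596, M = 510.6667
Σ(x−M)² = 38092.000; s = √(38092.000/8) = 69.0036
CV = 69.0036 / 510.6667 = 0.13512 = 13.512%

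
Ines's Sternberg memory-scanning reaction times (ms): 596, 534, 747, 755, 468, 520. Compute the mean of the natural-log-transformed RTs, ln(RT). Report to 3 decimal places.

6.386

ln(RT): 6.3902, 6.2804, 6.6161, 6.6267, 6.1485, 6.2538
Σ ln(RT) = 38.3157
Mean = 38.3157/6 = 6.38595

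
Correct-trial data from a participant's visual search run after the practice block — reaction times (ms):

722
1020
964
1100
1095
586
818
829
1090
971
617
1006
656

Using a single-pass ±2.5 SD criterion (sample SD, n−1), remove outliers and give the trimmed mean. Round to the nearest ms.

n = 13, ΣRT = 11474, M = 882.615
Σ(x−M)² = 426639.08; s = √(426639.08/12) = 188.556
Cutoffs: 882.615 ± 2.5·188.556 → [411.2, 1354.0]
No RTs fall outside the cutoffs; all 13 retained. Mean = 11474/13 = 882.615

883 ms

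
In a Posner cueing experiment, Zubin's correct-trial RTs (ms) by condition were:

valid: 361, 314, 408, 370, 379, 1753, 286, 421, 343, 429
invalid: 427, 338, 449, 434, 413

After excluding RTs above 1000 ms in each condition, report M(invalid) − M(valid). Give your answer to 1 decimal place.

44.3 ms

valid: exclude 1753
M(valid) = 3311/9 = 367.889
M(invalid) = 2061/5 = 412.200
Difference = 412.200 − 367.889 = 44.311 ms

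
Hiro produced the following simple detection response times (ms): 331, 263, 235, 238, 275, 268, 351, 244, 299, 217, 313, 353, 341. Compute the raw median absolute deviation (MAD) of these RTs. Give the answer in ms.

38 ms

Sorted: 217, 235, 238, 244, 263, 268, 275, 299, 313, 331, 341, 351, 353 → median = 275
|x − 275|: 56, 12, 40, 37, 0, 7, 76, 31, 24, 58, 38, 78, 66
Sorted deviations: 0, 7, 12, 24, 31, 37, 38, 40, 56, 58, 66, 76, 78 → MAD = 38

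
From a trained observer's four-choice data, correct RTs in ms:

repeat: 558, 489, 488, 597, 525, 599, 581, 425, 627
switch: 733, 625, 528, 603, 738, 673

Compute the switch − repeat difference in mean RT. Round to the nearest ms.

107 ms

M(repeat) = 4889/9 = 543.222
M(switch) = 3900/6 = 650.000
Difference = 650.000 − 543.222 = 106.778 ms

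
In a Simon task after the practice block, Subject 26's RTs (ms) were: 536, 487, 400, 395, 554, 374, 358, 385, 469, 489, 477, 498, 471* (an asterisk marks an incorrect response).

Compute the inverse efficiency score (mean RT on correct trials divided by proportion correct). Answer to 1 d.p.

489.5 ms

Correct trials (n=12): 536, 487, 400, 395, 554, 374, 358, 385, 469, 489, 477, 498
Mean correct RT = 5422/12 = 451.8333 ms
Proportion correct = 12/13
IES = 451.8333 / (12/13) = 489.486 ms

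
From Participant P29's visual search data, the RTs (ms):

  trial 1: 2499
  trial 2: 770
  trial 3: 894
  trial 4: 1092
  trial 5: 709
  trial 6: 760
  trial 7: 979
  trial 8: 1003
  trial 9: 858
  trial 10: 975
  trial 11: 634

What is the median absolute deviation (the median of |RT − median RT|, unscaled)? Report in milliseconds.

124 ms

Sorted: 634, 709, 760, 770, 858, 894, 975, 979, 1003, 1092, 2499 → median = 894
|x − 894|: 1605, 124, 0, 198, 185, 134, 85, 109, 36, 81, 260
Sorted deviations: 0, 36, 81, 85, 109, 124, 134, 185, 198, 260, 1605 → MAD = 124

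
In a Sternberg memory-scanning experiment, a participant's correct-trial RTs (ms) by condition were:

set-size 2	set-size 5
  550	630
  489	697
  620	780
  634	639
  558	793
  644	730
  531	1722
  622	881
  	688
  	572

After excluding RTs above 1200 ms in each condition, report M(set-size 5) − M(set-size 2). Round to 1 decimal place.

set-size 5: exclude 1722
M(set-size 2) = 4648/8 = 581.000
M(set-size 5) = 6410/9 = 712.222
Difference = 712.222 − 581.000 = 131.222 ms

131.2 ms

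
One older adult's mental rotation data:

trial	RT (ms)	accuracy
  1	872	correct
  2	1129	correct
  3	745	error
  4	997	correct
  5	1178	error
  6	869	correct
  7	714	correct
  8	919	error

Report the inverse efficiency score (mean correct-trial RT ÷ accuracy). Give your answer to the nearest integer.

1466 ms

Correct trials (n=5): 872, 1129, 997, 869, 714
Mean correct RT = 4581/5 = 916.2000 ms
Proportion correct = 5/8
IES = 916.2000 / (5/8) = 1465.920 ms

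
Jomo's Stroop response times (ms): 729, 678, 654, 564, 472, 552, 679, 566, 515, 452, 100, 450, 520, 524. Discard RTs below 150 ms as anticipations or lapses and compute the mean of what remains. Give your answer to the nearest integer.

Excluded: 100
Retained (n=13): Σ = 7355
Mean = 7355/13 = 565.7692

566 ms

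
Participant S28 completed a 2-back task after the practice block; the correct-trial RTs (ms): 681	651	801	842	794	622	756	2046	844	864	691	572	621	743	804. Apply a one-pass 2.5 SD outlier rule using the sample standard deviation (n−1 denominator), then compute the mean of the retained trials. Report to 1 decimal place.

734.7 ms

n = 15, ΣRT = 12332, M = 822.133
Σ(x−M)² = 1722153.73; s = √(1722153.73/14) = 350.729
Cutoffs: 822.133 ± 2.5·350.729 → [-54.7, 1699.0]
Outside: 2046 → excluded.
Retained (n=14): Σ = 10286, mean = 10286/14 = 734.714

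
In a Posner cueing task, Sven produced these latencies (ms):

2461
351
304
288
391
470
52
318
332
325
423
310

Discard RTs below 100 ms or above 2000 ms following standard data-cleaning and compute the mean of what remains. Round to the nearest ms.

Excluded: 52, 2461
Retained (n=10): Σ = 3512
Mean = 3512/10 = 351.2000

351 ms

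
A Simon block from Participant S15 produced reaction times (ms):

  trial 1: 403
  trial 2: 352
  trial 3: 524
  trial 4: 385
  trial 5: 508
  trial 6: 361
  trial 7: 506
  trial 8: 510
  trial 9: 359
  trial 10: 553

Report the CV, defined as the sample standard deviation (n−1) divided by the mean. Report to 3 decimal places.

n = 10, Σ = 4461, M = 446.1000
Σ(x−M)² = 58272.900; s = √(58272.900/9) = 80.4659
CV = 80.4659 / 446.1000 = 0.18038

0.180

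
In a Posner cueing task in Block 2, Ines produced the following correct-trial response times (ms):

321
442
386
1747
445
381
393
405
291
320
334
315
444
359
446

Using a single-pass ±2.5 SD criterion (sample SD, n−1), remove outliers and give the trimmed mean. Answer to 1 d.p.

n = 15, ΣRT = 7029, M = 468.600
Σ(x−M)² = 1790075.60; s = √(1790075.60/14) = 357.579
Cutoffs: 468.600 ± 2.5·357.579 → [-425.3, 1362.5]
Outside: 1747 → excluded.
Retained (n=14): Σ = 5282, mean = 5282/14 = 377.286

377.3 ms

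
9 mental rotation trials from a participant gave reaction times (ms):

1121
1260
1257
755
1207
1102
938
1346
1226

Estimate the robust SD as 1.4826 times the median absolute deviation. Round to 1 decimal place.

Sorted: 755, 938, 1102, 1121, 1207, 1226, 1257, 1260, 1346 → median = 1207
|x − 1207| sorted: 0, 19, 50, 53, 86, 105, 139, 269, 452 → MAD = 86
Robust SD ≈ 1.4826 × 86 = 127.504

127.5 ms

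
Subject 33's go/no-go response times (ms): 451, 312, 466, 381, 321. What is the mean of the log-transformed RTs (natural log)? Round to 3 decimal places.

5.943

ln(RT): 6.1115, 5.7430, 6.1442, 5.9428, 5.7714
Σ ln(RT) = 29.7129
Mean = 29.7129/5 = 5.94258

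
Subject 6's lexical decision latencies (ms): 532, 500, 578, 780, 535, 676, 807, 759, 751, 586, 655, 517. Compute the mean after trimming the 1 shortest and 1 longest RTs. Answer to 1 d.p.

636.9 ms

Sorted: 500, 517, 532, 535, 578, 586, 655, 676, 751, 759, 780, 807
Drop lowest 1 (500) and highest 1 (807)
Remaining (n=10): Σ = 6369, mean = 6369/10 = 636.900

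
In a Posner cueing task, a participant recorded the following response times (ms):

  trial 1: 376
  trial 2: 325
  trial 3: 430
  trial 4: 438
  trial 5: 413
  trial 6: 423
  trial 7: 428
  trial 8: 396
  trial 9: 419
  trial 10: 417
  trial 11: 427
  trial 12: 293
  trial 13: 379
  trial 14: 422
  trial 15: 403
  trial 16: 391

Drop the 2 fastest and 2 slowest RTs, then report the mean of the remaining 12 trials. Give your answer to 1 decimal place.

407.8 ms

Sorted: 293, 325, 376, 379, 391, 396, 403, 413, 417, 419, 422, 423, 427, 428, 430, 438
Drop lowest 2 (293, 325) and highest 2 (430, 438)
Remaining (n=12): Σ = 4894, mean = 4894/12 = 407.833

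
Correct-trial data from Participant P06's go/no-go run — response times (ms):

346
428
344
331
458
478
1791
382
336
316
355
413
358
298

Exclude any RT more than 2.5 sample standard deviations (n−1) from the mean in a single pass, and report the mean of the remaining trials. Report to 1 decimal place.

372.5 ms

n = 14, ΣRT = 6634, M = 473.857
Σ(x−M)² = 1905395.71; s = √(1905395.71/13) = 382.843
Cutoffs: 473.857 ± 2.5·382.843 → [-483.3, 1431.0]
Outside: 1791 → excluded.
Retained (n=13): Σ = 4843, mean = 4843/13 = 372.538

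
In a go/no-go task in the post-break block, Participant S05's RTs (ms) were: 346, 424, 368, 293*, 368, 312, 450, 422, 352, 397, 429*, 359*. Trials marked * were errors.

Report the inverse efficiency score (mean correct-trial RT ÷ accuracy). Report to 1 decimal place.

509.5 ms

Correct trials (n=9): 346, 424, 368, 368, 312, 450, 422, 352, 397
Mean correct RT = 3439/9 = 382.1111 ms
Proportion correct = 9/12
IES = 382.1111 / (9/12) = 509.481 ms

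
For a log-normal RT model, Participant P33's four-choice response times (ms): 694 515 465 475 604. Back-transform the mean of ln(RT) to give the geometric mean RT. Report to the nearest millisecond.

ln(RT): 6.5425, 6.2442, 6.1420, 6.1633, 6.4036
Mean ln(RT) = 31.4956/5 = 6.29911
Geometric mean = exp(6.29911) = 544.09 ms

544 ms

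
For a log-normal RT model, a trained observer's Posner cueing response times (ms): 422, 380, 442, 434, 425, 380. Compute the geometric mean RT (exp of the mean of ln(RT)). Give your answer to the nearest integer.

413 ms

ln(RT): 6.0450, 5.9402, 6.0913, 6.0730, 6.0521, 5.9402
Mean ln(RT) = 36.1418/6 = 6.02363
Geometric mean = exp(6.02363) = 413.08 ms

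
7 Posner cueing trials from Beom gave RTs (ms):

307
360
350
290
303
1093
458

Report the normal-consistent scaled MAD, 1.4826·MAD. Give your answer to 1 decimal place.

Sorted: 290, 303, 307, 350, 360, 458, 1093 → median = 350
|x − 350| sorted: 0, 10, 43, 47, 60, 108, 743 → MAD = 47
Robust SD ≈ 1.4826 × 47 = 69.682

69.7 ms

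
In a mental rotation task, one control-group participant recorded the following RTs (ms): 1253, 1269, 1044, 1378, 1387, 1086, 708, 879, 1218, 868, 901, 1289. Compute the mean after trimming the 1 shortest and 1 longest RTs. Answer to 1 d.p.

Sorted: 708, 868, 879, 901, 1044, 1086, 1218, 1253, 1269, 1289, 1378, 1387
Drop lowest 1 (708) and highest 1 (1387)
Remaining (n=10): Σ = 11185, mean = 11185/10 = 1118.500

1118.5 ms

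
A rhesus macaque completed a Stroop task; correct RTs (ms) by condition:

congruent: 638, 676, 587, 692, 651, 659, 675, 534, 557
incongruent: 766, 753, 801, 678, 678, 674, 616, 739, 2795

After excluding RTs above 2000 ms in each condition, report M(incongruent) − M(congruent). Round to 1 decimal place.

83.2 ms

incongruent: exclude 2795
M(congruent) = 5669/9 = 629.889
M(incongruent) = 5705/8 = 713.125
Difference = 713.125 − 629.889 = 83.236 ms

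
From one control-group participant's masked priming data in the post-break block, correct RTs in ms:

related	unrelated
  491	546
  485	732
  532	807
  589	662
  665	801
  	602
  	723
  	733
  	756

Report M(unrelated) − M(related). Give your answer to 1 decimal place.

154.5 ms

M(related) = 2762/5 = 552.400
M(unrelated) = 6362/9 = 706.889
Difference = 706.889 − 552.400 = 154.489 ms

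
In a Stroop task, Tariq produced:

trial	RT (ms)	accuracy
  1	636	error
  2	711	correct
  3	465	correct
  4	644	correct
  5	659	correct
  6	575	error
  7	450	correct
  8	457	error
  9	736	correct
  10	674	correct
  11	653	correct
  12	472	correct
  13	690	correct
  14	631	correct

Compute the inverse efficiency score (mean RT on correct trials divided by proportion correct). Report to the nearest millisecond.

Correct trials (n=11): 711, 465, 644, 659, 450, 736, 674, 653, 472, 690, 631
Mean correct RT = 6785/11 = 616.8182 ms
Proportion correct = 11/14
IES = 616.8182 / (11/14) = 785.041 ms

785 ms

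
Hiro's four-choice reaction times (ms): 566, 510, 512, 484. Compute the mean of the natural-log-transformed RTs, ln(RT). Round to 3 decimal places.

ln(RT): 6.3386, 6.2344, 6.2383, 6.1821
Σ ln(RT) = 24.9934
Mean = 24.9934/4 = 6.24835

6.248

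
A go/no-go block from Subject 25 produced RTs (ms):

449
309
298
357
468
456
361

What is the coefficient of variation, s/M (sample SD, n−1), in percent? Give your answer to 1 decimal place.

18.6%

n = 7, Σ = 2698, M = 385.4286
Σ(x−M)² = 30729.714; s = √(30729.714/6) = 71.5655
CV = 71.5655 / 385.4286 = 0.18568 = 18.568%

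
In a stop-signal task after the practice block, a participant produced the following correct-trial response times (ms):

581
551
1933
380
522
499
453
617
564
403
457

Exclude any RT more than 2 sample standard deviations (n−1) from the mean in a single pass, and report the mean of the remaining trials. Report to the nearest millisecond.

n = 11, ΣRT = 6960, M = 632.727
Σ(x−M)² = 1915006.18; s = √(1915006.18/10) = 437.608
Cutoffs: 632.727 ± 2·437.608 → [-242.5, 1507.9]
Outside: 1933 → excluded.
Retained (n=10): Σ = 5027, mean = 5027/10 = 502.700

503 ms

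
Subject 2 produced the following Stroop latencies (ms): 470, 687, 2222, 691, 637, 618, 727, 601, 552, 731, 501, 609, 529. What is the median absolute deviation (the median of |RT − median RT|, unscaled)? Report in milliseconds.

73 ms

Sorted: 470, 501, 529, 552, 601, 609, 618, 637, 687, 691, 727, 731, 2222 → median = 618
|x − 618|: 148, 69, 1604, 73, 19, 0, 109, 17, 66, 113, 117, 9, 89
Sorted deviations: 0, 9, 17, 19, 66, 69, 73, 89, 109, 113, 117, 148, 1604 → MAD = 73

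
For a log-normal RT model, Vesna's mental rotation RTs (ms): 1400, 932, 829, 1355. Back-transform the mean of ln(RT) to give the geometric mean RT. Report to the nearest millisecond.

1100 ms

ln(RT): 7.2442, 6.8373, 6.7202, 7.2116
Mean ln(RT) = 28.0133/4 = 7.00333
Geometric mean = exp(7.00333) = 1100.30 ms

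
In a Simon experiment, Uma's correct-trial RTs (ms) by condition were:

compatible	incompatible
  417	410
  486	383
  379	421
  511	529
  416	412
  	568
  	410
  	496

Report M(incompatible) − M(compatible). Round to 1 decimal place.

11.8 ms

M(compatible) = 2209/5 = 441.800
M(incompatible) = 3629/8 = 453.625
Difference = 453.625 − 441.800 = 11.825 ms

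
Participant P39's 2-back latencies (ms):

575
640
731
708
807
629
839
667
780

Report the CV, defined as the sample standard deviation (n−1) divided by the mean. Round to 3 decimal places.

n = 9, Σ = 6376, M = 708.4444
Σ(x−M)² = 62908.222; s = √(62908.222/8) = 88.6765
CV = 88.6765 / 708.4444 = 0.12517

0.125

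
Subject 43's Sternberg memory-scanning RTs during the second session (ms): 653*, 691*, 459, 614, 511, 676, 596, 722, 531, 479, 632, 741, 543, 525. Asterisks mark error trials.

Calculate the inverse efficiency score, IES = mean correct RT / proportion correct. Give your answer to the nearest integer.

Correct trials (n=12): 459, 614, 511, 676, 596, 722, 531, 479, 632, 741, 543, 525
Mean correct RT = 7029/12 = 585.7500 ms
Proportion correct = 12/14
IES = 585.7500 / (12/14) = 683.375 ms

683 ms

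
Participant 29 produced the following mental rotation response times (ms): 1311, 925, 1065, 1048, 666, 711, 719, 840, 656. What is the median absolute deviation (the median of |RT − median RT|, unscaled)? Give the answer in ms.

Sorted: 656, 666, 711, 719, 840, 925, 1048, 1065, 1311 → median = 840
|x − 840|: 471, 85, 225, 208, 174, 129, 121, 0, 184
Sorted deviations: 0, 85, 121, 129, 174, 184, 208, 225, 471 → MAD = 174

174 ms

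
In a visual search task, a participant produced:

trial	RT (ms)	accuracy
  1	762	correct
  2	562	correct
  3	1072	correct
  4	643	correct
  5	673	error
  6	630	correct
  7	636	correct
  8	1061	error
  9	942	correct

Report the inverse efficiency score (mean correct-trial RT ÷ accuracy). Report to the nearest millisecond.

964 ms

Correct trials (n=7): 762, 562, 1072, 643, 630, 636, 942
Mean correct RT = 5247/7 = 749.5714 ms
Proportion correct = 7/9
IES = 749.5714 / (7/9) = 963.735 ms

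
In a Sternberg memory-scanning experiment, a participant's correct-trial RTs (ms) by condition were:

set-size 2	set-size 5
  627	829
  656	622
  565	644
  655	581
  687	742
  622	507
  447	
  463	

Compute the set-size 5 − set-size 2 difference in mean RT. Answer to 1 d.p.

63.9 ms

M(set-size 2) = 4722/8 = 590.250
M(set-size 5) = 3925/6 = 654.167
Difference = 654.167 − 590.250 = 63.917 ms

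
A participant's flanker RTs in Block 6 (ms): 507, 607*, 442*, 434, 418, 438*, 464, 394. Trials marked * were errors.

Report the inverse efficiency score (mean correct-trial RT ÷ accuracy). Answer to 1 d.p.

709.4 ms

Correct trials (n=5): 507, 434, 418, 464, 394
Mean correct RT = 2217/5 = 443.4000 ms
Proportion correct = 5/8
IES = 443.4000 / (5/8) = 709.440 ms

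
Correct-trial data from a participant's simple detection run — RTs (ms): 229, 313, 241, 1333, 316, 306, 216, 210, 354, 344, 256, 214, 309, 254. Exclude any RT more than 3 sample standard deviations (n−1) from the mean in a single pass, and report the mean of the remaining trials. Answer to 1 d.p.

274.0 ms

n = 14, ΣRT = 4895, M = 349.643
Σ(x−M)² = 1073107.21; s = √(1073107.21/13) = 287.309
Cutoffs: 349.643 ± 3·287.309 → [-512.3, 1211.6]
Outside: 1333 → excluded.
Retained (n=13): Σ = 3562, mean = 3562/13 = 274.000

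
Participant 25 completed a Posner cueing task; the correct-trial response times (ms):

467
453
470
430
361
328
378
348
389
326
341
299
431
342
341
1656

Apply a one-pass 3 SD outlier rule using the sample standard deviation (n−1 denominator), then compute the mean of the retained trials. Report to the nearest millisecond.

380 ms

n = 16, ΣRT = 7360, M = 460.000
Σ(x−M)² = 1570012.00; s = √(1570012.00/15) = 323.524
Cutoffs: 460.000 ± 3·323.524 → [-510.6, 1430.6]
Outside: 1656 → excluded.
Retained (n=15): Σ = 5704, mean = 5704/15 = 380.267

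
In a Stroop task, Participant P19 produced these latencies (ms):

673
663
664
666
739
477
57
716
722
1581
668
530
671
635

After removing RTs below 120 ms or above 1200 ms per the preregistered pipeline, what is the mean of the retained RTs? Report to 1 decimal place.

Excluded: 57, 1581
Retained (n=12): Σ = 7824
Mean = 7824/12 = 652.0000

652.0 ms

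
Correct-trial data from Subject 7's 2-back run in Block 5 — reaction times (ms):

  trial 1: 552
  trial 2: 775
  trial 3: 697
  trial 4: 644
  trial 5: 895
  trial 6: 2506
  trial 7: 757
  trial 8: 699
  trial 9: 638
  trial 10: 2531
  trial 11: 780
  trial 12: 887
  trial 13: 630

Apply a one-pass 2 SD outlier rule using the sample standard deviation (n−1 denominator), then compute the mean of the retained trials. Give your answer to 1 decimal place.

723.1 ms

n = 13, ΣRT = 12991, M = 999.308
Σ(x−M)² = 5571652.77; s = √(5571652.77/12) = 681.399
Cutoffs: 999.308 ± 2·681.399 → [-363.5, 2362.1]
Outside: 2506, 2531 → excluded.
Retained (n=11): Σ = 7954, mean = 7954/11 = 723.091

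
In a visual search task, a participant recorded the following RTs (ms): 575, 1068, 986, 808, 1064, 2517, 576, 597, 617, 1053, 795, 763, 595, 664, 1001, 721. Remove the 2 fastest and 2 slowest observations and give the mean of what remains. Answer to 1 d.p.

Sorted: 575, 576, 595, 597, 617, 664, 721, 763, 795, 808, 986, 1001, 1053, 1064, 1068, 2517
Drop lowest 2 (575, 576) and highest 2 (1068, 2517)
Remaining (n=12): Σ = 9664, mean = 9664/12 = 805.333

805.3 ms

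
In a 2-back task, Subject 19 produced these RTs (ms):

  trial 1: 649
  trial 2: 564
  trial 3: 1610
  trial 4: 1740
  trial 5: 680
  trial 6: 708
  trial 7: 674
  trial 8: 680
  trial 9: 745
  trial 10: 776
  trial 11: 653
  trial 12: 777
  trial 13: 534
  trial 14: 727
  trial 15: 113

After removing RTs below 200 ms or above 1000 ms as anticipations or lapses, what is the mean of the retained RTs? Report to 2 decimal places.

680.58 ms

Excluded: 113, 1610, 1740
Retained (n=12): Σ = 8167
Mean = 8167/12 = 680.5833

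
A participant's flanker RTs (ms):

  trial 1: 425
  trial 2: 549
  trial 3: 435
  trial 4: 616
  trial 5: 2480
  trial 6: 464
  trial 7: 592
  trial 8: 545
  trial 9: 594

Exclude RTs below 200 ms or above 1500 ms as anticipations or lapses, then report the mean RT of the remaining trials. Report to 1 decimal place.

527.5 ms

Excluded: 2480
Retained (n=8): Σ = 4220
Mean = 4220/8 = 527.5000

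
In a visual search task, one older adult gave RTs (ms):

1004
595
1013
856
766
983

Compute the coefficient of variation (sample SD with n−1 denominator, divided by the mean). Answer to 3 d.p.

0.191

n = 6, Σ = 5217, M = 869.5000
Σ(x−M)² = 137809.500; s = √(137809.500/5) = 166.0178
CV = 166.0178 / 869.5000 = 0.19093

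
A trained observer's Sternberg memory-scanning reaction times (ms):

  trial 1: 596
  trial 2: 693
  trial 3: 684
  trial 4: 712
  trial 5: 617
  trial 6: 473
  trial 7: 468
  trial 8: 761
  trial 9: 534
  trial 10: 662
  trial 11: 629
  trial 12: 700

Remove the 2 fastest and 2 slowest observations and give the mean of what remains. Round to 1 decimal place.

Sorted: 468, 473, 534, 596, 617, 629, 662, 684, 693, 700, 712, 761
Drop lowest 2 (468, 473) and highest 2 (712, 761)
Remaining (n=8): Σ = 5115, mean = 5115/8 = 639.375

639.4 ms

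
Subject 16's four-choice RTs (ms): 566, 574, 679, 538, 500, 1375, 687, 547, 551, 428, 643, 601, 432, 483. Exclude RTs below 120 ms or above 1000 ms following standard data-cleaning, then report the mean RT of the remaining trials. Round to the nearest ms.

556 ms

Excluded: 1375
Retained (n=13): Σ = 7229
Mean = 7229/13 = 556.0769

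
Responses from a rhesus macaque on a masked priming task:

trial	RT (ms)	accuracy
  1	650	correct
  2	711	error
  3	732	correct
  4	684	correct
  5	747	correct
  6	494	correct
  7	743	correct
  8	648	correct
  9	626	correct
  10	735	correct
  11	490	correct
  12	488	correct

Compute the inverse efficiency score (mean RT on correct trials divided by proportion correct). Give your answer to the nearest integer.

Correct trials (n=11): 650, 732, 684, 747, 494, 743, 648, 626, 735, 490, 488
Mean correct RT = 7037/11 = 639.7273 ms
Proportion correct = 11/12
IES = 639.7273 / (11/12) = 697.884 ms

698 ms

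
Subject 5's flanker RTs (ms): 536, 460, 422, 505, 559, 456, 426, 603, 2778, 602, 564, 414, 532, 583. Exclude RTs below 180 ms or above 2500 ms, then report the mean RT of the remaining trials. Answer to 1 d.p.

Excluded: 2778
Retained (n=13): Σ = 6662
Mean = 6662/13 = 512.4615

512.5 ms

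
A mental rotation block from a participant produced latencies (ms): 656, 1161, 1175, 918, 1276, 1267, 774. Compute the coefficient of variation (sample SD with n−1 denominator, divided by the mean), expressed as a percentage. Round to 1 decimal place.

24.1%

n = 7, Σ = 7227, M = 1032.4286
Σ(x−M)² = 372785.714; s = √(372785.714/6) = 249.2608
CV = 249.2608 / 1032.4286 = 0.24143 = 24.143%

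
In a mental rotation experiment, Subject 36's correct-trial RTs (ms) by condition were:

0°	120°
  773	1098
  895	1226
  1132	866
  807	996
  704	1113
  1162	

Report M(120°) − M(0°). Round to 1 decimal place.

M(0°) = 5473/6 = 912.167
M(120°) = 5299/5 = 1059.800
Difference = 1059.800 − 912.167 = 147.633 ms

147.6 ms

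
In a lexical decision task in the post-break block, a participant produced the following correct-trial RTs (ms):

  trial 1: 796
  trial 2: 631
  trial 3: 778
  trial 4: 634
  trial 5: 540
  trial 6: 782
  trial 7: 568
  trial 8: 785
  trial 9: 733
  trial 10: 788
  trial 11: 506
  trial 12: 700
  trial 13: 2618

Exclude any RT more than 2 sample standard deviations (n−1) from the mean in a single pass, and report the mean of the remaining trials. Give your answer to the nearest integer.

n = 13, ΣRT = 10859, M = 835.308
Σ(x−M)² = 3568576.77; s = √(3568576.77/12) = 545.327
Cutoffs: 835.308 ± 2·545.327 → [-255.3, 1926.0]
Outside: 2618 → excluded.
Retained (n=12): Σ = 8241, mean = 8241/12 = 686.750

687 ms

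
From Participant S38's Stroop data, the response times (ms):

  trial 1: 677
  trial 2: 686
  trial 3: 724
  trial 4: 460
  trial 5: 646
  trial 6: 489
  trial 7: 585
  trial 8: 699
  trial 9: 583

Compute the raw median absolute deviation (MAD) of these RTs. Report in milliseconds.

Sorted: 460, 489, 583, 585, 646, 677, 686, 699, 724 → median = 646
|x − 646|: 31, 40, 78, 186, 0, 157, 61, 53, 63
Sorted deviations: 0, 31, 40, 53, 61, 63, 78, 157, 186 → MAD = 61

61 ms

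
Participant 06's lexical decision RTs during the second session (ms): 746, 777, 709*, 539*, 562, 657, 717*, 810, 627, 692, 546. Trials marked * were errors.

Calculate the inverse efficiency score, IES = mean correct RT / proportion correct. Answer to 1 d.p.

931.0 ms

Correct trials (n=8): 746, 777, 562, 657, 810, 627, 692, 546
Mean correct RT = 5417/8 = 677.1250 ms
Proportion correct = 8/11
IES = 677.1250 / (8/11) = 931.047 ms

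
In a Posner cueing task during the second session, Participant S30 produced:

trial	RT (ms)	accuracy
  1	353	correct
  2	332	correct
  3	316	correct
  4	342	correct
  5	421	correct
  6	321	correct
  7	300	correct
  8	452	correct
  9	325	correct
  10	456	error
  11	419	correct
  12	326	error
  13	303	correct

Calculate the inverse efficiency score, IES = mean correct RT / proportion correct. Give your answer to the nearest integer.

Correct trials (n=11): 353, 332, 316, 342, 421, 321, 300, 452, 325, 419, 303
Mean correct RT = 3884/11 = 353.0909 ms
Proportion correct = 11/13
IES = 353.0909 / (11/13) = 417.289 ms

417 ms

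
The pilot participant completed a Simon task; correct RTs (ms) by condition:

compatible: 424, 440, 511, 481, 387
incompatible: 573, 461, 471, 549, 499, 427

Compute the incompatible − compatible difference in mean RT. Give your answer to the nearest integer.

48 ms

M(compatible) = 2243/5 = 448.600
M(incompatible) = 2980/6 = 496.667
Difference = 496.667 − 448.600 = 48.067 ms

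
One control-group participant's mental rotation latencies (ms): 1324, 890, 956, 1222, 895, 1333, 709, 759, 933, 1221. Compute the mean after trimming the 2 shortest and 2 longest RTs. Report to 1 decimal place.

1019.5 ms

Sorted: 709, 759, 890, 895, 933, 956, 1221, 1222, 1324, 1333
Drop lowest 2 (709, 759) and highest 2 (1324, 1333)
Remaining (n=6): Σ = 6117, mean = 6117/6 = 1019.500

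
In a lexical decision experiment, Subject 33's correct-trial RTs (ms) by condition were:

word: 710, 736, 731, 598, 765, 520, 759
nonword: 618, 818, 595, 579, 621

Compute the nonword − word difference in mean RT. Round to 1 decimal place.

M(word) = 4819/7 = 688.429
M(nonword) = 3231/5 = 646.200
Difference = 646.200 − 688.429 = -42.229 ms

-42.2 ms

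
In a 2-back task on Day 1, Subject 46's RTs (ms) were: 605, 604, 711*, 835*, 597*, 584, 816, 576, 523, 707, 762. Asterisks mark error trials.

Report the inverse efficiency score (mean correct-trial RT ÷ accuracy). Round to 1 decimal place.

889.8 ms

Correct trials (n=8): 605, 604, 584, 816, 576, 523, 707, 762
Mean correct RT = 5177/8 = 647.1250 ms
Proportion correct = 8/11
IES = 647.1250 / (8/11) = 889.797 ms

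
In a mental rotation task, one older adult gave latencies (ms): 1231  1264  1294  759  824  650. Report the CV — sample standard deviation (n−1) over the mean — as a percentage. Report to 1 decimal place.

n = 6, Σ = 6022, M = 1003.6667
Σ(x−M)² = 420969.333; s = √(420969.333/5) = 290.1618
CV = 290.1618 / 1003.6667 = 0.28910 = 28.910%

28.9%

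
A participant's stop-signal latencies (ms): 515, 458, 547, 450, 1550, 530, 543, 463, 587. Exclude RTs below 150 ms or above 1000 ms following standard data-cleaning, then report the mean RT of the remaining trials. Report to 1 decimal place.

511.6 ms

Excluded: 1550
Retained (n=8): Σ = 4093
Mean = 4093/8 = 511.6250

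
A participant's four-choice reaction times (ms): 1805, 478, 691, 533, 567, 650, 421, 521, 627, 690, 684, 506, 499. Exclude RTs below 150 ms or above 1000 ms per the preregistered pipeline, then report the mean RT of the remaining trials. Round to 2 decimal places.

Excluded: 1805
Retained (n=12): Σ = 6867
Mean = 6867/12 = 572.2500

572.25 ms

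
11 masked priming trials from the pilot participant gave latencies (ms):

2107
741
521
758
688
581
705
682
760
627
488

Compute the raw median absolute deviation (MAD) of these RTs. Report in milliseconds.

Sorted: 488, 521, 581, 627, 682, 688, 705, 741, 758, 760, 2107 → median = 688
|x − 688|: 1419, 53, 167, 70, 0, 107, 17, 6, 72, 61, 200
Sorted deviations: 0, 6, 17, 53, 61, 70, 72, 107, 167, 200, 1419 → MAD = 70

70 ms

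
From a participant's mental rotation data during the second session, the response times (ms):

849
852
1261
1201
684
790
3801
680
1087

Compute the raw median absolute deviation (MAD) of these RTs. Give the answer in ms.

Sorted: 680, 684, 790, 849, 852, 1087, 1201, 1261, 3801 → median = 852
|x − 852|: 3, 0, 409, 349, 168, 62, 2949, 172, 235
Sorted deviations: 0, 3, 62, 168, 172, 235, 349, 409, 2949 → MAD = 172

172 ms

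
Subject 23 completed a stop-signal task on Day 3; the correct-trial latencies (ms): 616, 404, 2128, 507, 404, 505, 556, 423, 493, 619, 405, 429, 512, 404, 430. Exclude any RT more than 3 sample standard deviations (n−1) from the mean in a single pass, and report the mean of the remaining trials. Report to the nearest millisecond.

479 ms

n = 15, ΣRT = 8835, M = 589.000
Σ(x−M)² = 2615132.00; s = √(2615132.00/14) = 432.198
Cutoffs: 589.000 ± 3·432.198 → [-707.6, 1885.6]
Outside: 2128 → excluded.
Retained (n=14): Σ = 6707, mean = 6707/14 = 479.071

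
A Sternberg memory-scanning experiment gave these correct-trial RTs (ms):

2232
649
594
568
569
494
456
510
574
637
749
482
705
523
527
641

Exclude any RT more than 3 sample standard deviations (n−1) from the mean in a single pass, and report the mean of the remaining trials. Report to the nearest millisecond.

579 ms

n = 16, ΣRT = 10910, M = 681.875
Σ(x−M)² = 2662795.75; s = √(2662795.75/15) = 421.331
Cutoffs: 681.875 ± 3·421.331 → [-582.1, 1945.9]
Outside: 2232 → excluded.
Retained (n=15): Σ = 8678, mean = 8678/15 = 578.533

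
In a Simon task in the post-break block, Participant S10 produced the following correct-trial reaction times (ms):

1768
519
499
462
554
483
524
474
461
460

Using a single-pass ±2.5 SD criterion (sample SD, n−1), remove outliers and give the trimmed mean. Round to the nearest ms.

n = 10, ΣRT = 6204, M = 620.400
Σ(x−M)² = 1472246.40; s = √(1472246.40/9) = 404.454
Cutoffs: 620.400 ± 2.5·404.454 → [-390.7, 1631.5]
Outside: 1768 → excluded.
Retained (n=9): Σ = 4436, mean = 4436/9 = 492.889

493 ms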